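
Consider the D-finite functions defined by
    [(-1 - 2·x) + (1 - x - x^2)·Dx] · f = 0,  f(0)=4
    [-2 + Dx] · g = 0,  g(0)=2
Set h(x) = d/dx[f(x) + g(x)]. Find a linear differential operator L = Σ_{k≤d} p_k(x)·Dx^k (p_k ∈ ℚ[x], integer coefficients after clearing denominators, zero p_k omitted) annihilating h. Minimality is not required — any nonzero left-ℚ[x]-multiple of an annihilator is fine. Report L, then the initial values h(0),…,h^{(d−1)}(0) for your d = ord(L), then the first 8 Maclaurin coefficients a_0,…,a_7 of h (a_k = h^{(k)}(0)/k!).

L = (10 + 44·x + 44·x^2 + 48·x^3 + 12·x^4) + (-7 - 24·x - 28·x^2 - 12·x^3 + 10·x^4 + 4·x^5)·Dx + (1 + x + 3·x^2 - 6·x^3 - 8·x^4 - 2·x^5)·Dx^2  (order 2).
h: a_k = 8, 24, 44, 256/3, 488/3, 4696/15, 26476/45, 342752/315, …
ICs: h(0) = 8, h′(0) = 24.

f: a_k = 4, 4, 8, 12, 20, 32, 52, 84, …
g: a_k = 2, 4, 4, 8/3, 4/3, 8/15, 8/45, 16/315, …
h₀=f+g: left-lcm gives L₀, ord ≤ 2.
Derive L from L₀ (diff closure).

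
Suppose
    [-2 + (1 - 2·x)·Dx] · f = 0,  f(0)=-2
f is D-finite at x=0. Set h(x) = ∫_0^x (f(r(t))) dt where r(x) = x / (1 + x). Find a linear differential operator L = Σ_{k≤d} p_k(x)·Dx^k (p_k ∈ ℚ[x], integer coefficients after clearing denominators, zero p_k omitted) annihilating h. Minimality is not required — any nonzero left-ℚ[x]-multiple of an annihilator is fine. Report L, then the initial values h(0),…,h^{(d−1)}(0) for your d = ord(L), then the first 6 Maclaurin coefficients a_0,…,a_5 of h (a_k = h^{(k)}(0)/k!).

L = 2·Dx + (-1 + x^2)·Dx^2  (order 2).
h: a_k = 0, -2, -2, -4/3, -1, -4/5, …
ICs: h(0) = 0, h′(0) = -2.

f: a_k = -2, -4, -8, -16, -32, -64, …
L₀ from L_f via x↦r, Dx↦r'^{-1}Dx.
h=∫h₀ ⇒ L = L₀·Dx.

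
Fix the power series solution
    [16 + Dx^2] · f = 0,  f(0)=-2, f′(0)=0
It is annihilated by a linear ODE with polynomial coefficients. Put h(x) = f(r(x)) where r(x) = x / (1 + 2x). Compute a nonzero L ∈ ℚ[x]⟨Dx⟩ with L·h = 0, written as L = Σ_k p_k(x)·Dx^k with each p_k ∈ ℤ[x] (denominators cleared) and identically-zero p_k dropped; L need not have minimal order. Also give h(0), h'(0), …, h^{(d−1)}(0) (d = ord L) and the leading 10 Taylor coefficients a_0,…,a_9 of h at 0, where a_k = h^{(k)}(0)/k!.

f: a_k = -2, 0, 16, 0, -64/3, 0, 512/45, 0, -1024/315, 0, …
Change of var in L_f (x↦r) gives L₀.
L = 16 + (4 + 24·x + 48·x^2 + 32·x^3)·Dx + (1 + 8·x + 24·x^2 + 32·x^3 + 16·x^4)·Dx^2  (order 2).
h: a_k = -2, 0, 16, -64, 512/3, -1024/3, 19712/45, 1024/5, -1205248/315, 5292032/315, …
ICs: h(0) = -2, h′(0) = 0.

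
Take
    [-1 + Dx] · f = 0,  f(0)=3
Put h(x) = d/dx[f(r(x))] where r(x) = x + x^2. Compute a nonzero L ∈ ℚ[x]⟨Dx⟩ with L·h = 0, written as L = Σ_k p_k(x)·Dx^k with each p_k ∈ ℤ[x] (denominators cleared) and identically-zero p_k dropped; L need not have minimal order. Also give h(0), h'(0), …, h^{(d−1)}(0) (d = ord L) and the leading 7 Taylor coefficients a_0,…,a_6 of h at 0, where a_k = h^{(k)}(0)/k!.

L = (3 + 4·x + 4·x^2) + (-1 - 2·x)·Dx  (order 1).
h: a_k = 3, 9, 21/2, 25/2, 81/8, 331/40, 1303/240, …
ICs: h(0) = 3.

f: a_k = 3, 3, 3/2, 1/2, 1/8, 1/40, 1/240, …
h₀=f(r): pull back L_f along r ⇒ L₀.
Derive L from L₀ (diff closure).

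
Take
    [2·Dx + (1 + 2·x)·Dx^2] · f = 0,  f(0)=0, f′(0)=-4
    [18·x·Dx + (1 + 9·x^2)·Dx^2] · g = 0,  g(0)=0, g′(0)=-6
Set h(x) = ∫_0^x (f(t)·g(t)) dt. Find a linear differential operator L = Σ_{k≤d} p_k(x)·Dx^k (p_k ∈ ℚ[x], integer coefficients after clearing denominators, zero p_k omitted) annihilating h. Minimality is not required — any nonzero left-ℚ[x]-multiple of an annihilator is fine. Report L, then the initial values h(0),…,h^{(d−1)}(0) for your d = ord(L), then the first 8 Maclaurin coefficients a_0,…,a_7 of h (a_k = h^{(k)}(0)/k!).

L = (792 + 3024·x + 22680·x^2 + 102384·x^3 + 174960·x^4 + 151632·x^5 + 104976·x^7)·Dx^2 + (332 + 4752·x + 28908·x^2 + 127008·x^3 + 351216·x^4 + 542376·x^5 + 408240·x^6 + 157464·x^7 + 367416·x^8)·Dx^3 + (44 + 916·x + 6696·x^2 + 27252·x^3 + 85860·x^4 + 193428·x^5 + 279936·x^6 + 224532·x^7 + 157464·x^8 + 209952·x^9)·Dx^4 + (10 + 76·x + 418·x^2 + 1728·x^3 + 5391·x^4 + 12960·x^5 + 24948·x^6 + 34992·x^7 + 29889·x^8 + 26244·x^9 + 26244·x^10)·Dx^5  (order 5).
h: a_k = 0, 0, 0, 8, -6, -8, 4, 264/5, …
ICs: h(0) = 0, h′(0) = 0, h′′(0) = 0, h′′′(0) = 48, h′′′′(0) = -144.

f: a_k = 0, -4, 4, -16/3, 8, -64/5, 64/3, -256/7, …
g: a_k = 0, -6, 0, 18, 0, -486/5, 0, 4374/7, …
Sym-product of L_f,L_g gives L₀ (≤ ord 4).
h=∫h₀ ⇒ L = L₀·Dx.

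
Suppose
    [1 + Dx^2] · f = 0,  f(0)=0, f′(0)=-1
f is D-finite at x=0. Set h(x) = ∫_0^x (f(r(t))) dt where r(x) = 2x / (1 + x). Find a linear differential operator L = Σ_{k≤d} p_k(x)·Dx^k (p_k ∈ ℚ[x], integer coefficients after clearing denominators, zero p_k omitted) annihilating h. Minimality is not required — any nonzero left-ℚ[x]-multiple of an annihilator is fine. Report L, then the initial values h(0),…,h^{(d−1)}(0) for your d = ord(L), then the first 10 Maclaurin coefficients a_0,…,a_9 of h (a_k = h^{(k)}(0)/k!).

L = 4·Dx + (2 + 6·x + 6·x^2 + 2·x^3)·Dx^2 + (1 + 4·x + 6·x^2 + 4·x^3 + x^4)·Dx^3  (order 3).
h: a_k = 0, 0, -1, 2/3, -1/6, -2/5, 43/45, -10/7, 2209/1260, -758/405, …
ICs: h(0) = 0, h′(0) = 0, h′′(0) = -2.

f: a_k = 0, -1, 0, 1/6, 0, -1/120, 0, 1/5040, 0, -1/362880, …
h₀=f(r): pull back L_f along r ⇒ L₀.
h=∫h₀ ⇒ L = L₀·Dx.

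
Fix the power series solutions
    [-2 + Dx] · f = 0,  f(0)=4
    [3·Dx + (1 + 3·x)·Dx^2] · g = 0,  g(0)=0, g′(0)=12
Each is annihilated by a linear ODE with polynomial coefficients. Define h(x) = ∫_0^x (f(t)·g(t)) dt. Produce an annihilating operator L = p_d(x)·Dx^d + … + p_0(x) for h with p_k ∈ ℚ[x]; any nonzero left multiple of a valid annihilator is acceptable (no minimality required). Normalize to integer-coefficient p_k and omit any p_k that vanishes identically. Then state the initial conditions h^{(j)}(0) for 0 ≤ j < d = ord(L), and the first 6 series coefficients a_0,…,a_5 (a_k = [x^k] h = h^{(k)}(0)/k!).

L = (-2 + 12·x)·Dx + (-1 - 12·x)·Dx^2 + (1 + 3·x)·Dx^3  (order 3).
h: a_k = 0, 0, 24, 8, 24, -116/5, …
ICs: h(0) = 0, h′(0) = 0, h′′(0) = 48.

f: a_k = 4, 8, 8, 16/3, 8/3, 16/15, …
g: a_k = 0, 12, -18, 36, -81, 972/5, …
h₀=f·g: eliminate ⇒ L₀, order ≤ 1·2.
Integrate: L := L₀·Dx.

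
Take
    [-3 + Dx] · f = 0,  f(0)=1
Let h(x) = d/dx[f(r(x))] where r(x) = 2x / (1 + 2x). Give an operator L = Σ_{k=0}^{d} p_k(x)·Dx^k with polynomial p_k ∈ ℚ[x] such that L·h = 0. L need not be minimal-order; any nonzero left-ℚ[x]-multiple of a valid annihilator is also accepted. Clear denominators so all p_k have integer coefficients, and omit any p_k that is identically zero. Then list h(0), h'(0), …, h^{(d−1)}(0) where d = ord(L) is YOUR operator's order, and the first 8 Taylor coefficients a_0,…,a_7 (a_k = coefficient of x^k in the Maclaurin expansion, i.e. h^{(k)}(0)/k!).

L = (2 - 8·x) + (-1 - 4·x - 4·x^2)·Dx  (order 1).
h: a_k = 6, 12, -36, 24, 84, -1656/5, 3288/5, -25968/35, …
ICs: h(0) = 6.

f: a_k = 1, 3, 9/2, 9/2, 27/8, 81/40, 81/80, 243/560, …
L₀ from L_f via x↦r, Dx↦r'^{-1}Dx.
Derive L from L₀ (diff closure).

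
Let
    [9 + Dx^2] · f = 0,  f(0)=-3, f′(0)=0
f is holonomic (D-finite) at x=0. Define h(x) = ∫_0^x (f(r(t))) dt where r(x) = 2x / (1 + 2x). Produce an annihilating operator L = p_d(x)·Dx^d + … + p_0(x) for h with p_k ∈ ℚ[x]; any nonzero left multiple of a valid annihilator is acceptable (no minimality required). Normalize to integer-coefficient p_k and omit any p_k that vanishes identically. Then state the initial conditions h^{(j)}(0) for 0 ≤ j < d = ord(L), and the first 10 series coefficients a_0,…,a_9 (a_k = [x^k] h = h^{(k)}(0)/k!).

L = 36·Dx + (4 + 24·x + 48·x^2 + 32·x^3)·Dx^2 + (1 + 8·x + 24·x^2 + 32·x^3 + 16·x^4)·Dx^3  (order 3).
h: a_k = 0, -3, 0, 18, -54, 486/5, -72, -1404/5, 8262/5, -195702/35, …
ICs: h(0) = 0, h′(0) = -3, h′′(0) = 0.

f: a_k = -3, 0, 27/2, 0, -81/8, 0, 243/80, 0, -2187/4480, 0, …
L₀ from L_f via x↦r, Dx↦r'^{-1}Dx.
Integrate: L := L₀·Dx.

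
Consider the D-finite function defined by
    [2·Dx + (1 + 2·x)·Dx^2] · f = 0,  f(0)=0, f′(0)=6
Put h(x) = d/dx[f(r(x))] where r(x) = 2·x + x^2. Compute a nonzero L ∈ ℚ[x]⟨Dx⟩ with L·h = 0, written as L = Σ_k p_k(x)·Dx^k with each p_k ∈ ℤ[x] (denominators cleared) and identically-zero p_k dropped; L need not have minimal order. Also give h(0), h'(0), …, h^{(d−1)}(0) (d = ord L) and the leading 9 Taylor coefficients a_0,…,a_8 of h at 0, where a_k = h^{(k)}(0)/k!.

f: a_k = 0, 6, -6, 8, -12, 96/5, -32, 384/7, -96, …
h₀=f(r): pull back L_f along r ⇒ L₀.
Derive L from L₀ (diff closure).
L = (3 + 4·x + 2·x^2) + (1 + 5·x + 6·x^2 + 2·x^3)·Dx  (order 1).
h: a_k = 12, -36, 120, -408, 1392, -4752, 16224, -55392, 189120, …
ICs: h(0) = 12.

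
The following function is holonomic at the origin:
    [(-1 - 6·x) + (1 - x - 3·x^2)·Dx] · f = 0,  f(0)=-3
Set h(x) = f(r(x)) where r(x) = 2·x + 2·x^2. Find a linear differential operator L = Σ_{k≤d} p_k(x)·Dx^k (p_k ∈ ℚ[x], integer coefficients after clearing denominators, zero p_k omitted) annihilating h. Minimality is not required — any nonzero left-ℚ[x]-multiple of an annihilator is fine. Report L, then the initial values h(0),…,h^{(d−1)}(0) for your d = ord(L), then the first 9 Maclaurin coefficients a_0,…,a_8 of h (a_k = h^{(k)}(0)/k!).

L = (2 + 28·x + 72·x^2 + 48·x^3) + (-1 + 2·x + 14·x^2 + 24·x^3 + 12·x^4)·Dx  (order 1).
h: a_k = -3, -6, -54, -264, -1464, -7992, -43464, -237120, -1292112, …
ICs: h(0) = -3.

f: a_k = -3, -3, -12, -21, -57, -120, -291, -651, -1524, …
f∘r: x↦r, Dx↦Dx/r' in L_f ⇒ L₀.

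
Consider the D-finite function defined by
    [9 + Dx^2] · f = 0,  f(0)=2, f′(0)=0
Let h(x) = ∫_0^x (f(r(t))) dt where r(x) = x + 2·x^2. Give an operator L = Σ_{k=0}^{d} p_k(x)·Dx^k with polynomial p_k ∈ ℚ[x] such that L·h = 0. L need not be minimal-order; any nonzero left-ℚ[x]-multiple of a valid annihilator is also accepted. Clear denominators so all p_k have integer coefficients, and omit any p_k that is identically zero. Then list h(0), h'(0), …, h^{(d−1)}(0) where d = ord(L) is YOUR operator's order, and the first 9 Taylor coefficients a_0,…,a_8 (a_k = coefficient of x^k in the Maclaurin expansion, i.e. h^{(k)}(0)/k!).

L = (9 + 108·x + 432·x^2 + 576·x^3)·Dx - 4·Dx^2 + (1 + 4·x)·Dx^3  (order 3).
h: a_k = 0, 2, 0, -3, -9, -117/20, 9, 6399/280, 1917/80, …
ICs: h(0) = 0, h′(0) = 2, h′′(0) = 0.

f: a_k = 2, 0, -9, 0, 27/4, 0, -81/40, 0, 729/2240, …
Change of var in L_f (x↦r) gives L₀.
Integrate: L := L₀·Dx.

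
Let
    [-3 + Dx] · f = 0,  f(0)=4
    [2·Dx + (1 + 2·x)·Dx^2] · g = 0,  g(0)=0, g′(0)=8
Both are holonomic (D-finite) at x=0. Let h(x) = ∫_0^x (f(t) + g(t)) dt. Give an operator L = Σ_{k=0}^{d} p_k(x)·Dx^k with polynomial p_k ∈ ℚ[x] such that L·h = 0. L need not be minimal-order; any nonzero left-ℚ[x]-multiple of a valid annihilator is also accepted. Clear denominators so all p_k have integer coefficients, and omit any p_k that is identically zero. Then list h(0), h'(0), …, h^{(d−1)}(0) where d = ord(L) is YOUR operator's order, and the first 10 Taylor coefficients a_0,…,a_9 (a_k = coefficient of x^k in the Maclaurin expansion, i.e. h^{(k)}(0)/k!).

L = (-42 - 36·x)·Dx^2 + (-1 - 36·x - 36·x^2)·Dx^3 + (5 + 16·x + 12·x^2)·Dx^4  (order 4).
h: a_k = 0, 4, 10, 10/3, 43/6, -1/2, 337/60, -331/60, 10483/1120, -142631/10080, …
ICs: h(0) = 0, h′(0) = 4, h′′(0) = 20, h′′′(0) = 20.

f: a_k = 4, 12, 18, 18, 27/2, 81/10, 81/20, 243/140, 729/1120, 243/1120, …
g: a_k = 0, 8, -8, 32/3, -16, 128/5, -128/3, 512/7, -128, 2048/9, …
L₀ := lclm(L_f,L_g); ord L₀ ≤ 1+2.
h=∫₀ˣh₀: take L = L₀·Dx.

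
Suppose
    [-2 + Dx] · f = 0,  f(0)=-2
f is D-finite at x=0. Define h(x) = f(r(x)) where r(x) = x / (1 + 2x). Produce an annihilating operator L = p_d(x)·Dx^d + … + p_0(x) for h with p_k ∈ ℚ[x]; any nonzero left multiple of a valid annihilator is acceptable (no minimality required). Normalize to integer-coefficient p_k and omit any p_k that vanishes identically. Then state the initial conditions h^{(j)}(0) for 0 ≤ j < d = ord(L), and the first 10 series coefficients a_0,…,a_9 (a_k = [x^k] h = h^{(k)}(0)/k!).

L = -2 + (1 + 4·x + 4·x^2)·Dx  (order 1).
h: a_k = -2, -4, 4, -8/3, -4/3, 152/15, -1208/45, 17456/315, -31364/315, 452152/2835, …
ICs: h(0) = -2.

f: a_k = -2, -4, -4, -8/3, -4/3, -8/15, -8/45, -16/315, -4/315, -8/2835, …
f∘r: x↦r, Dx↦Dx/r' in L_f ⇒ L₀.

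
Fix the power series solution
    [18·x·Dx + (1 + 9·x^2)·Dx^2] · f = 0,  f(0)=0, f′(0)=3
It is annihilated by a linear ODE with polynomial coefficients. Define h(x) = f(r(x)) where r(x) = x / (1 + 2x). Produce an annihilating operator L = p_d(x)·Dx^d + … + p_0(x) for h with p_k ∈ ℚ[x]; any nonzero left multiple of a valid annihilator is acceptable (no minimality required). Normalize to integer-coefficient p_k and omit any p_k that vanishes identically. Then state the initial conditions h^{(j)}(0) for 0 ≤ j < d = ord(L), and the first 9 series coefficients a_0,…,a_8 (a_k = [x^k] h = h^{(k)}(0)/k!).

f: a_k = 0, 3, 0, -9, 0, 243/5, 0, -2187/7, 0, …
f∘r: x↦r, Dx↦Dx/r' in L_f ⇒ L₀.
L = (4 + 26·x)·Dx + (1 + 4·x + 13·x^2)·Dx^2  (order 2).
h: a_k = 0, 3, -6, 3, 30, -597/5, 138, 4449/7, -3570, …
ICs: h(0) = 0, h′(0) = 3.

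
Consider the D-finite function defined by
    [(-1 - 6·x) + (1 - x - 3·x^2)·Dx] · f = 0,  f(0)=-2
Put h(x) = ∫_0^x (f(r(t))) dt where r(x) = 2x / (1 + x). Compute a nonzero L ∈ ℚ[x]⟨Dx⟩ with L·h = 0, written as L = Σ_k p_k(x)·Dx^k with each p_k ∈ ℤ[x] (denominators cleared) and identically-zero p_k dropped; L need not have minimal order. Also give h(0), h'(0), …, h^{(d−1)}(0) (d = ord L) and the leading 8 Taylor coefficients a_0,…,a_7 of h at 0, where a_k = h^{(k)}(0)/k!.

L = (2 + 26·x)·Dx + (-1 - x + 13·x^2 + 13·x^3)·Dx^2  (order 2).
h: a_k = 0, -2, -2, -28/3, -13, -364/5, -338/3, -676, …
ICs: h(0) = 0, h′(0) = -2.

f: a_k = -2, -2, -8, -14, -38, -80, -194, -434, …
Substitute x→r, Dx→(1/r')Dx; clear ⇒ L₀.
∫: right-multiply L₀ by Dx.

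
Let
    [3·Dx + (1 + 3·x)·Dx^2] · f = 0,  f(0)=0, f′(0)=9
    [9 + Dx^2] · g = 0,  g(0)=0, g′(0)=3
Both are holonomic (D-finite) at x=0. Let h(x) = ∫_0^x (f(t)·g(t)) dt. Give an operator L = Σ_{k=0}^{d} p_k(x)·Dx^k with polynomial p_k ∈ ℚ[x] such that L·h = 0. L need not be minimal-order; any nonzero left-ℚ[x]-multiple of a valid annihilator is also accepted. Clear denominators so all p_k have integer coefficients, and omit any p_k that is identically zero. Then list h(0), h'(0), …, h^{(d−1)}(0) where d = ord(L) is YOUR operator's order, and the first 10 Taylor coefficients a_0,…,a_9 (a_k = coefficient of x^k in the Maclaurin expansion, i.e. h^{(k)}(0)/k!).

L = (-81 + 486·x + 4617·x^2 + 11664·x^3 + 8748·x^4)·Dx + (36 + 540·x + 1944·x^2 + 1944·x^3)·Dx^2 + (180·x + 1134·x^2 + 2592·x^3 + 1944·x^4)·Dx^3 + (4 + 60·x + 216·x^2 + 216·x^3)·Dx^4 + (1 + 14·x + 69·x^2 + 144·x^3 + 108·x^4)·Dx^5  (order 5).
h: a_k = 0, 0, 0, 9, -81/8, 81/10, -81/4, 2673/56, -67797/640, 27459/112, …
ICs: h(0) = 0, h′(0) = 0, h′′(0) = 0, h′′′(0) = 54, h′′′′(0) = -243.

f: a_k = 0, 9, -27/2, 27, -243/4, 729/5, -729/2, 6561/7, -19683/8, 6561, …
g: a_k = 0, 3, 0, -9/2, 0, 81/40, 0, -243/560, 0, 243/4480, …
f·g: L₀ = L_f ⊗_s L_g, ord ≤ 2·2.
h=∫h₀ ⇒ L = L₀·Dx.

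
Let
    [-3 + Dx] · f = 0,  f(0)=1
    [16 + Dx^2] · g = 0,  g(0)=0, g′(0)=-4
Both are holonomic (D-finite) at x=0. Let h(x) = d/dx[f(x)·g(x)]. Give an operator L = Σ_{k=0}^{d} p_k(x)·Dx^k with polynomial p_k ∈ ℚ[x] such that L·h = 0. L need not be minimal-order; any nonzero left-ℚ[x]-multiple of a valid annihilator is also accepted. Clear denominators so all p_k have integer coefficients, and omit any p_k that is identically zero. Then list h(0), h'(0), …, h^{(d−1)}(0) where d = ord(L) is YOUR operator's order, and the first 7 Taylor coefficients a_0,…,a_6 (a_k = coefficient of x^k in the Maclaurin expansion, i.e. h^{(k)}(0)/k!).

f: a_k = 1, 3, 9/2, 9/2, 27/8, 81/40, 81/80, …
g: a_k = 0, -4, 0, 32/3, 0, -128/15, 0, …
f·g: L₀ = L_f ⊗_s L_g, ord ≤ 1·2.
h₀' ⇒ L via d/dx closure of L₀.
L = 25 - 6·Dx + Dx^2  (order 2).
h: a_k = -4, -24, -22, 56, 779/6, 429/5, -4031/180, …
ICs: h(0) = -4, h′(0) = -24.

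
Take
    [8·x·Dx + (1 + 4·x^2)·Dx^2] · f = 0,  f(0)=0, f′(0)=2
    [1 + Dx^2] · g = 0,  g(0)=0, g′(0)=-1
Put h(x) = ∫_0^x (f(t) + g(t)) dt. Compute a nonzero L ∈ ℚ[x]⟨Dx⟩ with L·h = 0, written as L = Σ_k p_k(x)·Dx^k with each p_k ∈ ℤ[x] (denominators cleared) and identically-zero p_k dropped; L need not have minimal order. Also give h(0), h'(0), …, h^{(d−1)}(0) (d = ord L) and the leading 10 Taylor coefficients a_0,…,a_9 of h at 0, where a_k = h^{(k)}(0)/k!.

f: a_k = 0, 2, 0, -8/3, 0, 32/5, 0, -128/7, 0, 512/9, …
g: a_k = 0, -1, 0, 1/6, 0, -1/120, 0, 1/5040, 0, -1/362880, …
f+g: L₀ = lclm(L_f,L_g), ord ≤ 2+2.
∫: right-multiply L₀ by Dx.
L = (-376·x + 1600·x^3 + 128·x^5)·Dx^2 + (-7 + 76·x^2 + 432·x^4 + 64·x^6)·Dx^3 + (-376·x + 1600·x^3 + 128·x^5)·Dx^4 + (-7 + 76·x^2 + 432·x^4 + 64·x^6)·Dx^5  (order 5).
h: a_k = 0, 0, 1/2, 0, -5/8, 0, 767/720, 0, -92159/40320, 0, …
ICs: h(0) = 0, h′(0) = 0, h′′(0) = 1, h′′′(0) = 0, h′′′′(0) = -15.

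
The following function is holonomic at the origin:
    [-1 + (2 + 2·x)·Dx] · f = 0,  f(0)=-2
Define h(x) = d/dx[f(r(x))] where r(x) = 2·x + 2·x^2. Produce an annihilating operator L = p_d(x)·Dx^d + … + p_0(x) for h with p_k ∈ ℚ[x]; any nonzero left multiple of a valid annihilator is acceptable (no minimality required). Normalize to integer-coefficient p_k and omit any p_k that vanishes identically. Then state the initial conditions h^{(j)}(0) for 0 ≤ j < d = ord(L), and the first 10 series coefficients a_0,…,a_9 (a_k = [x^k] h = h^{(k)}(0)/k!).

L = 1 + (-1 - 4·x - 6·x^2 - 4·x^3)·Dx  (order 1).
h: a_k = -2, -2, 3, -3, 5/4, 9/4, -49/8, 61/8, -243/64, -395/64, …
ICs: h(0) = -2.

f: a_k = -2, -1, 1/4, -1/8, 5/64, -7/128, 21/512, -33/1024, 429/16384, -715/32768, …
Substitute x→r, Dx→(1/r')Dx; clear ⇒ L₀.
h₀' ⇒ L via d/dx closure of L₀.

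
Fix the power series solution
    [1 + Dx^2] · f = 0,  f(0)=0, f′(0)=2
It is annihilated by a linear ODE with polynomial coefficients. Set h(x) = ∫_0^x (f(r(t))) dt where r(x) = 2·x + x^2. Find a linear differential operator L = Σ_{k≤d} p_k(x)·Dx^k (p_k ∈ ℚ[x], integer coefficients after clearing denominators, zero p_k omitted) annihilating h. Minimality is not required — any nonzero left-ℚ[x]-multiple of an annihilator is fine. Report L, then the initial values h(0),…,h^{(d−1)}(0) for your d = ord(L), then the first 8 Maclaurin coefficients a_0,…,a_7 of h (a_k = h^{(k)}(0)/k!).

L = (4 + 12·x + 12·x^2 + 4·x^3)·Dx - Dx^2 + (1 + x)·Dx^3  (order 3).
h: a_k = 0, 0, 2, 2/3, -2/3, -4/5, -11/45, 1/7, …
ICs: h(0) = 0, h′(0) = 0, h′′(0) = 4.

f: a_k = 0, 2, 0, -1/3, 0, 1/60, 0, -1/2520, …
Change of var in L_f (x↦r) gives L₀.
h=∫h₀ ⇒ L = L₀·Dx.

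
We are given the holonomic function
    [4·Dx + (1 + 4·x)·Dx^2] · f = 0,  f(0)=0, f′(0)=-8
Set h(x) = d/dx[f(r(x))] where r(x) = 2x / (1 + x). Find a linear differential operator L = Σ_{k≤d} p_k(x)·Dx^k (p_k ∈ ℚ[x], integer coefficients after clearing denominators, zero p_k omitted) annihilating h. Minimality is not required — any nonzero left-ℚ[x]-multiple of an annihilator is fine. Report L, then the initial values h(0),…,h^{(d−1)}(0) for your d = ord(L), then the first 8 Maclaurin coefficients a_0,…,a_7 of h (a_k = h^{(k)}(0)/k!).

f: a_k = 0, -8, 16, -128/3, 128, -2048/5, 4096/3, -32768/7, …
h₀=f(r): pull back L_f along r ⇒ L₀.
h=h₀': d/dx-closure on L₀ ⇒ L.
L = (10 + 18·x) + (1 + 10·x + 9·x^2)·Dx  (order 1).
h: a_k = -16, 160, -1456, 13120, -118096, 1062880, -9565936, 86093440, …
ICs: h(0) = -16.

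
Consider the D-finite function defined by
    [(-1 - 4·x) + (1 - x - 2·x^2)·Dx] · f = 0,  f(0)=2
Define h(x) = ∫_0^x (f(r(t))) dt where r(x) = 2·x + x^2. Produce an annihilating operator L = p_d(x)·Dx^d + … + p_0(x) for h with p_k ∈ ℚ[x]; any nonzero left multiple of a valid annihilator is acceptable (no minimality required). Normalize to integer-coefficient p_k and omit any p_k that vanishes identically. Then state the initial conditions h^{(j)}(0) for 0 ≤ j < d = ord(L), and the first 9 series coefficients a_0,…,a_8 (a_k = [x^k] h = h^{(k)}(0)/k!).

f: a_k = 2, 2, 6, 10, 22, 42, 86, 170, 342, …
h₀=f(r): pull back L_f along r ⇒ L₀.
h=∫₀ˣh₀: take L = L₀·Dx.
L = (2 + 16·x + 8·x^2)·Dx + (-1 + 3·x + 6·x^2 + 2·x^3)·Dx^2  (order 2).
h: a_k = 0, 2, 2, 26/3, 26, 478/5, 1054/3, 9402/7, 5226, …
ICs: h(0) = 0, h′(0) = 2.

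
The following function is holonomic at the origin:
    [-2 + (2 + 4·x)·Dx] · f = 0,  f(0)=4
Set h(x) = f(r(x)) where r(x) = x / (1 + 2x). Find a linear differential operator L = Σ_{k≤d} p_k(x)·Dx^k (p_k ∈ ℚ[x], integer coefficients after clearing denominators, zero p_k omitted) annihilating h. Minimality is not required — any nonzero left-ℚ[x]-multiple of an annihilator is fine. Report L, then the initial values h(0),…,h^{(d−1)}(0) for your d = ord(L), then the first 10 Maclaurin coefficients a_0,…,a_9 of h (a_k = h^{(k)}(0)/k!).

L = -1 + (1 + 6·x + 8·x^2)·Dx  (order 1).
h: a_k = 4, 4, -10, 26, -141/2, 399/2, -2353/4, 7205/4, -182461/32, 594203/32, …
ICs: h(0) = 4.

f: a_k = 4, 4, -2, 2, -5/2, 7/2, -21/4, 33/4, -429/32, 715/32, …
L₀ from L_f via x↦r, Dx↦r'^{-1}Dx.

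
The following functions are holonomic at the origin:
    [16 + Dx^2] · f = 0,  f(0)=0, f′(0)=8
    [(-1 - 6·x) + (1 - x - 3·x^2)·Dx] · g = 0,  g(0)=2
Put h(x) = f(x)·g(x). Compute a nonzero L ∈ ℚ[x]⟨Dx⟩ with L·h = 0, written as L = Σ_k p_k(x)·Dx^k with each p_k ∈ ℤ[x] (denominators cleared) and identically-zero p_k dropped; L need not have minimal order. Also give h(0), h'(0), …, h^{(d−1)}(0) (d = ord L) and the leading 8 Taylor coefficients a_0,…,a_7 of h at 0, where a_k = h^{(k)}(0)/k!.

L = (-10 + 16·x + 48·x^2) + (2 + 12·x)·Dx + (-1 + x + 3·x^2)·Dx^2  (order 2).
h: a_k = 0, 16, 16, 64/3, 208/3, 2512/15, 5632/15, 272432/315, …
ICs: h(0) = 0, h′(0) = 16.

f: a_k = 0, 8, 0, -64/3, 0, 256/15, 0, -2048/315, …
g: a_k = 2, 2, 8, 14, 38, 80, 194, 434, …
f·g: L₀ = L_f ⊗_s L_g, ord ≤ 2·1.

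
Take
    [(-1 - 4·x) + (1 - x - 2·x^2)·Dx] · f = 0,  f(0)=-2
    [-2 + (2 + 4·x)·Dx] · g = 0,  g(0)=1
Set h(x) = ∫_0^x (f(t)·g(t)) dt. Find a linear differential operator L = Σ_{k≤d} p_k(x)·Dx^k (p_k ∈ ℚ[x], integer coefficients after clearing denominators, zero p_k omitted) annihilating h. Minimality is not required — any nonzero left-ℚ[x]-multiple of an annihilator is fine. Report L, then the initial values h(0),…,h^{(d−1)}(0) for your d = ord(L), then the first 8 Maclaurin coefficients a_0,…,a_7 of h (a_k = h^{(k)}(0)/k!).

f: a_k = -2, -2, -6, -10, -22, -42, -86, -170, …
g: a_k = 1, 1, -1/2, 1/2, -5/8, 7/8, -21/16, 33/16, …
f·g: L₀ = L_f ⊗_s L_g, ord ≤ 1·1.
Integrate: L := L₀·Dx.
L = (2 + 5·x + 6·x^2)·Dx + (-1 - x + 4·x^2 + 4·x^3)·Dx^2  (order 2).
h: a_k = 0, -2, -2, -7/3, -4, -23/4, -125/12, -939/56, …
ICs: h(0) = 0, h′(0) = -2.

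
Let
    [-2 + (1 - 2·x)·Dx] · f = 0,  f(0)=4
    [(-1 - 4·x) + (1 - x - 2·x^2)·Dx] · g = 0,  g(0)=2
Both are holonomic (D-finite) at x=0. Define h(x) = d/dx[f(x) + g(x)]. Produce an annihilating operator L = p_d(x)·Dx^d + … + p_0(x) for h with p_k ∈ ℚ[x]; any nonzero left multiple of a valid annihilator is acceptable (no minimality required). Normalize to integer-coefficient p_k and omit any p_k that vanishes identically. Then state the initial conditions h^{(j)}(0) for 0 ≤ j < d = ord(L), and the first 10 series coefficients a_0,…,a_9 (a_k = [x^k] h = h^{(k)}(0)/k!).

L = 12 + (3 + 12·x)·Dx + (-1 + x + 2·x^2)·Dx^2  (order 2).
h: a_k = 10, 44, 126, 344, 850, 2052, 4774, 10928, 24570, 54620, …
ICs: h(0) = 10, h′(0) = 44.

f: a_k = 4, 8, 16, 32, 64, 128, 256, 512, 1024, 2048, …
g: a_k = 2, 2, 6, 10, 22, 42, 86, 170, 342, 682, …
f+g: L₀ = lclm(L_f,L_g), ord ≤ 1+1.
h=h₀': d/dx-closure on L₀ ⇒ L.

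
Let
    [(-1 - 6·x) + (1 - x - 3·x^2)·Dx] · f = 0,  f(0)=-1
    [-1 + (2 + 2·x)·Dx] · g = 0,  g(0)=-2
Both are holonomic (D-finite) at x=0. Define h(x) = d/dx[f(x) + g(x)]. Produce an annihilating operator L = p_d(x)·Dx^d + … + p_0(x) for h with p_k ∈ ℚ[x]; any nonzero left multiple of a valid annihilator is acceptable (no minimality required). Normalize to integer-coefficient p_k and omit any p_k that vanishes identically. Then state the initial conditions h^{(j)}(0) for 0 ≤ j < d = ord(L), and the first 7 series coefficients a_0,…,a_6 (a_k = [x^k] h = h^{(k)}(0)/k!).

f: a_k = -1, -1, -4, -7, -19, -40, -97, …
g: a_k = -2, -1, 1/4, -1/8, 5/64, -7/128, 21/512, …
h₀=f+g: left-lcm gives L₀, ord ≤ 2.
h=h₀': d/dx-closure on L₀ ⇒ L.
L = (-108 - 690·x - 1260·x^2 - 1620·x^3 - 810·x^4) + (-165 - 1476·x - 3819·x^2 - 6408·x^3 - 6345·x^4 - 2430·x^5)·Dx + (34 + 114·x + 134·x^2 - 378·x^3 - 1422·x^4 - 1530·x^5 - 540·x^6)·Dx^2  (order 2).
h: a_k = -2, -15/2, -171/8, -1211/16, -25635/128, -148929/256, -1555687/1024, …
ICs: h(0) = -2, h′(0) = -15/2.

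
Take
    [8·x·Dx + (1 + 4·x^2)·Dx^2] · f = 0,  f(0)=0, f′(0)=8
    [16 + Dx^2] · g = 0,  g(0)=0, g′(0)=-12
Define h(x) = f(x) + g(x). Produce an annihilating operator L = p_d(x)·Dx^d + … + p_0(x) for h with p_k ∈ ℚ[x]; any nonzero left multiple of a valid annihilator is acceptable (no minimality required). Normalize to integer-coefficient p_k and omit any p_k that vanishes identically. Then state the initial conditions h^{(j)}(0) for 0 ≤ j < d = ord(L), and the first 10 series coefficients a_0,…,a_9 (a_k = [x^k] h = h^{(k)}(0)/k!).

L = (-512·x + 5120·x^3 + 4096·x^5)·Dx + (16 + 512·x^2 + 2304·x^4 + 2048·x^6)·Dx^2 + (-32·x + 320·x^3 + 256·x^5)·Dx^3 + (1 + 32·x^2 + 144·x^4 + 128·x^6)·Dx^4  (order 4).
h: a_k = 0, -4, 0, 64/3, 0, 0, 0, -6656/105, 0, 212992/945, …
ICs: h(0) = 0, h′(0) = -4, h′′(0) = 0, h′′′(0) = 128.

f: a_k = 0, 8, 0, -32/3, 0, 128/5, 0, -512/7, 0, 2048/9, …
g: a_k = 0, -12, 0, 32, 0, -128/5, 0, 1024/105, 0, -2048/945, …
f+g: L₀ = lclm(L_f,L_g), ord ≤ 2+2.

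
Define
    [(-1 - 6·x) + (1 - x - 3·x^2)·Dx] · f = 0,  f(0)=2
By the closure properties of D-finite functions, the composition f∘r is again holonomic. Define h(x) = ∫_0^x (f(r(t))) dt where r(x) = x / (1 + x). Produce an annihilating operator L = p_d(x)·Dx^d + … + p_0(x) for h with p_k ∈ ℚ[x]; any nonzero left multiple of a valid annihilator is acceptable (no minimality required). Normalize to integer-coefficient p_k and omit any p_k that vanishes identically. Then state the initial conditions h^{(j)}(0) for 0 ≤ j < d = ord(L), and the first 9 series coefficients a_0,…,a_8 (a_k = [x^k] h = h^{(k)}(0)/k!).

L = (1 + 7·x)·Dx + (-1 - 2·x + 2·x^2 + 3·x^3)·Dx^2  (order 2).
h: a_k = 0, 2, 1, 2, 0, 18/5, -3, 72/7, -63/4, …
ICs: h(0) = 0, h′(0) = 2.

f: a_k = 2, 2, 8, 14, 38, 80, 194, 434, 1016, …
Substitute x→r, Dx→(1/r')Dx; clear ⇒ L₀.
h=∫₀ˣh₀: take L = L₀·Dx.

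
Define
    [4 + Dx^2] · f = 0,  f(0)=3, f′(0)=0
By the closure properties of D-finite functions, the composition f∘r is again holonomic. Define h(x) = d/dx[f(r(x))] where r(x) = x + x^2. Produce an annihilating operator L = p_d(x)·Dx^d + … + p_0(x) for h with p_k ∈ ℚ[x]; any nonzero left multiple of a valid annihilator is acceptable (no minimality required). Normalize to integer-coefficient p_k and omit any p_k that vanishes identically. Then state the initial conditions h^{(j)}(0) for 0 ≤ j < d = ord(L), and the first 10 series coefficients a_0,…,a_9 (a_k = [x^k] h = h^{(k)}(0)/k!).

L = (16 + 32·x + 96·x^2 + 128·x^3 + 64·x^4) + (-6 - 12·x)·Dx + (1 + 4·x + 4·x^2)·Dx^2  (order 2).
h: a_k = 0, -12, -36, -16, 40, 352/5, 224/5, -1664/105, -1632/35, -32768/945, …
ICs: h(0) = 0, h′(0) = -12.

f: a_k = 3, 0, -6, 0, 2, 0, -4/15, 0, 2/105, 0, …
Substitute x→r, Dx→(1/r')Dx; clear ⇒ L₀.
Derive L from L₀ (diff closure).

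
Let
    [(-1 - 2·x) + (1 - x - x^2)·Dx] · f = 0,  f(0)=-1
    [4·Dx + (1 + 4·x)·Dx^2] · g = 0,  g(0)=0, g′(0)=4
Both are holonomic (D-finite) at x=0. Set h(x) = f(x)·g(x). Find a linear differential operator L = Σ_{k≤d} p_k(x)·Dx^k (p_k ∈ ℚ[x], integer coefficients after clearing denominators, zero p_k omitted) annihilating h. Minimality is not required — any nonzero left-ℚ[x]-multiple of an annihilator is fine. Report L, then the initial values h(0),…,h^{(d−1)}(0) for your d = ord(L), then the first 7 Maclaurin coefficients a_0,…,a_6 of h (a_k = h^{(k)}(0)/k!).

L = (6 + 16·x) + (-2 + 16·x + 20·x^2)·Dx + (-1 - 3·x + 5·x^2 + 4·x^3)·Dx^2  (order 2).
h: a_k = 0, -4, 4, -64/3, 140/3, -2692/15, 8248/15, …
ICs: h(0) = 0, h′(0) = -4.

f: a_k = -1, -1, -2, -3, -5, -8, -13, …
g: a_k = 0, 4, -8, 64/3, -64, 1024/5, -2048/3, …
L₀ := L_f ⊗_s L_g (sym. prod.), ord ≤ 2.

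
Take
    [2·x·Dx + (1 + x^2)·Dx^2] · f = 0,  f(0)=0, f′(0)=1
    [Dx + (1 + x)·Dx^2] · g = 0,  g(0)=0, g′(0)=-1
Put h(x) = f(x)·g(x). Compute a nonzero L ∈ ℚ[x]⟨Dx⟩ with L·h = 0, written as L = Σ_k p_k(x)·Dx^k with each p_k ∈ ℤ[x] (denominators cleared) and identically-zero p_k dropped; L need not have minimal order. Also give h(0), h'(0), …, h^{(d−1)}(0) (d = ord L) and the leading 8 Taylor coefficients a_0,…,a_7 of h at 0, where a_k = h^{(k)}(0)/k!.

f: a_k = 0, 1, 0, -1/3, 0, 1/5, 0, -1/7, …
g: a_k = 0, -1, 1/2, -1/3, 1/4, -1/5, 1/6, -1/7, …
f·g: L₀ = L_f ⊗_s L_g, ord ≤ 2·2.
L = (24 + 44·x + 80·x^2 + 156·x^3 + 120·x^4 + 52·x^5 + 4·x^7)·Dx + (18 + 124·x + 308·x^2 + 484·x^3 + 544·x^4 + 372·x^5 + 140·x^6 + 12·x^7 + 14·x^8)·Dx^2 + (12 + 64·x + 192·x^2 + 312·x^3 + 360·x^4 + 312·x^5 + 192·x^6 + 72·x^7 + 12·x^8 + 8·x^9)·Dx^3 + (5 + 18·x + 37·x^2 + 56·x^3 + 66·x^4 + 60·x^5 + 42·x^6 + 24·x^7 + 9·x^8 + 2·x^9 + x^10)·Dx^4  (order 4).
h: a_k = 0, 0, -1, 1/2, 0, 1/12, -13/45, 11/60, …
ICs: h(0) = 0, h′(0) = 0, h′′(0) = -2, h′′′(0) = 3.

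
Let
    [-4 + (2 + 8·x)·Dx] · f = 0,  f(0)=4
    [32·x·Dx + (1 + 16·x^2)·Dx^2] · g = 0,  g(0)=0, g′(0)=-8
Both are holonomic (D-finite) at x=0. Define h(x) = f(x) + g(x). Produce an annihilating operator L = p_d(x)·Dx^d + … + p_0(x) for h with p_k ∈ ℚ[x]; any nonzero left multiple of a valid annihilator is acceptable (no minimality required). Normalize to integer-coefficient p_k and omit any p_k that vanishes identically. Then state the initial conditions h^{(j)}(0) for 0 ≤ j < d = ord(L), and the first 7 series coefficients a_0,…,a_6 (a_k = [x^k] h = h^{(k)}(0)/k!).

L = (-32 - 320·x + 1536·x^2 + 3072·x^3)·Dx + (-22 - 128·x + 320·x^2 + 6144·x^3 + 10752·x^4)·Dx^2 + (-1 + 12·x + 96·x^2 + 384·x^3 + 1792·x^4 + 3072·x^5)·Dx^3  (order 3).
h: a_k = 4, 0, -8, 176/3, -40, -1488/5, -336, …
ICs: h(0) = 4, h′(0) = 0, h′′(0) = -16.

f: a_k = 4, 8, -8, 16, -40, 112, -336, …
g: a_k = 0, -8, 0, 128/3, 0, -2048/5, 0, …
Weyl lclm of L_f,L_g ⇒ L₀ (ord ≤ 3).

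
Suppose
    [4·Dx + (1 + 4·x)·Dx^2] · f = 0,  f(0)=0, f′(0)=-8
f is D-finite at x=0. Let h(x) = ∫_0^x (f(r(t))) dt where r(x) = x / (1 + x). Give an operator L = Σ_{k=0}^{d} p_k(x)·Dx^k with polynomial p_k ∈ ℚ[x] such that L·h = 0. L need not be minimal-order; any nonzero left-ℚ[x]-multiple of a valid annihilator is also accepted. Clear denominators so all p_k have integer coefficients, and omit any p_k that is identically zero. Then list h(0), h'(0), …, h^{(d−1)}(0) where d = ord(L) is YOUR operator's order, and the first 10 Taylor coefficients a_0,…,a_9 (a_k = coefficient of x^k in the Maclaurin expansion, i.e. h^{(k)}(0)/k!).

L = (6 + 10·x)·Dx^2 + (1 + 6·x + 5·x^2)·Dx^3  (order 3).
h: a_k = 0, 0, -4, 8, -62/3, 312/5, -3124/15, 744, -19531/7, 32552/3, …
ICs: h(0) = 0, h′(0) = 0, h′′(0) = -8.

f: a_k = 0, -8, 16, -128/3, 128, -2048/5, 4096/3, -32768/7, 16384, -524288/9, …
h₀=f(r): pull back L_f along r ⇒ L₀.
h=∫₀ˣh₀: take L = L₀·Dx.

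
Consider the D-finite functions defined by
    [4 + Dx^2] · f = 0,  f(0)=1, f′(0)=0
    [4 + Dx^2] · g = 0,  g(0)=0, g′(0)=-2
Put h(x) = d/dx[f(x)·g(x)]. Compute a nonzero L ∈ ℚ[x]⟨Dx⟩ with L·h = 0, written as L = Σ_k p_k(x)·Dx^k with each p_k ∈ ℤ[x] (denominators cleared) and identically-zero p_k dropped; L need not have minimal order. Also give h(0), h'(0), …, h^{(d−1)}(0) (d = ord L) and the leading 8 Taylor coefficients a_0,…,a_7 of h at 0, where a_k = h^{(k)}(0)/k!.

L = 16 + Dx^2  (order 2).
h: a_k = -2, 0, 16, 0, -64/3, 0, 512/45, 0, …
ICs: h(0) = -2, h′(0) = 0.

f: a_k = 1, 0, -2, 0, 2/3, 0, -4/45, 0, …
g: a_k = 0, -2, 0, 4/3, 0, -4/15, 0, 8/315, …
h₀=f·g: eliminate ⇒ L₀, order ≤ 2·2.
Derive L from L₀ (diff closure).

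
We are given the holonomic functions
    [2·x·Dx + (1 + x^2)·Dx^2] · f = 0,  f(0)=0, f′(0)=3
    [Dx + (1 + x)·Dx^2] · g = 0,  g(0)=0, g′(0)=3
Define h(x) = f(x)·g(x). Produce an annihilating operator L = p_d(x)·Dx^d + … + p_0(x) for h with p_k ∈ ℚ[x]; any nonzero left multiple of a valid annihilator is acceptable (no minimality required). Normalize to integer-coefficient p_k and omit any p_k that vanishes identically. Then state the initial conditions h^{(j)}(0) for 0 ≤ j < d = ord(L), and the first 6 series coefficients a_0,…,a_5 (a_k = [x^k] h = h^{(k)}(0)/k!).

f: a_k = 0, 3, 0, -1, 0, 3/5, …
g: a_k = 0, 3, -3/2, 1, -3/4, 3/5, …
h₀=f·g: eliminate ⇒ L₀, order ≤ 2·2.
L = (24 + 44·x + 80·x^2 + 156·x^3 + 120·x^4 + 52·x^5 + 4·x^7)·Dx + (18 + 124·x + 308·x^2 + 484·x^3 + 544·x^4 + 372·x^5 + 140·x^6 + 12·x^7 + 14·x^8)·Dx^2 + (12 + 64·x + 192·x^2 + 312·x^3 + 360·x^4 + 312·x^5 + 192·x^6 + 72·x^7 + 12·x^8 + 8·x^9)·Dx^3 + (5 + 18·x + 37·x^2 + 56·x^3 + 66·x^4 + 60·x^5 + 42·x^6 + 24·x^7 + 9·x^8 + 2·x^9 + x^10)·Dx^4  (order 4).
h: a_k = 0, 0, 9, -9/2, 0, -3/4, …
ICs: h(0) = 0, h′(0) = 0, h′′(0) = 18, h′′′(0) = -27.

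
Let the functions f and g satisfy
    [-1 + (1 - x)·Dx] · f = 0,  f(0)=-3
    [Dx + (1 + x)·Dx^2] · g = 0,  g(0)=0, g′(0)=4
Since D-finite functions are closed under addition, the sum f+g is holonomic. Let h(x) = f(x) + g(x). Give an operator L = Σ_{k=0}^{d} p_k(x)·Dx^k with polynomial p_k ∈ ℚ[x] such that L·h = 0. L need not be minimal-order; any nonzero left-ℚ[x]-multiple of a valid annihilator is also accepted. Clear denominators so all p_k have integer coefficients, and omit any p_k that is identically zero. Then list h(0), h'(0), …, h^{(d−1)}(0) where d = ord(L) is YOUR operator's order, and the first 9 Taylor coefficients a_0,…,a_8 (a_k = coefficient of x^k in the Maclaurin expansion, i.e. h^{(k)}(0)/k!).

L = (10 + 2·x)·Dx + (4 + 16·x + 4·x^2)·Dx^2 + (-3 - x + 3·x^2 + x^3)·Dx^3  (order 3).
h: a_k = -3, 1, -5, -5/3, -4, -11/5, -11/3, -17/7, -7/2, …
ICs: h(0) = -3, h′(0) = 1, h′′(0) = -10.

f: a_k = -3, -3, -3, -3, -3, -3, -3, -3, -3, …
g: a_k = 0, 4, -2, 4/3, -1, 4/5, -2/3, 4/7, -1/2, …
L₀ := lclm(L_f,L_g); ord L₀ ≤ 1+2.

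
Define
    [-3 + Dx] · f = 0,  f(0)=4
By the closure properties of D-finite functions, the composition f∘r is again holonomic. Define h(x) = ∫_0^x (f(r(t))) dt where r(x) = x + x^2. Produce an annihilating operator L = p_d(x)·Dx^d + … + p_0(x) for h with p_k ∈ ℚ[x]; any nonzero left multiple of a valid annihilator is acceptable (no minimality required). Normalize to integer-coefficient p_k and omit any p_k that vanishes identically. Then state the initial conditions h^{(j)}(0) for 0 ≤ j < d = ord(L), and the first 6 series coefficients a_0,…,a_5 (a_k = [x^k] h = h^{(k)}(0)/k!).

f: a_k = 4, 12, 18, 18, 27/2, 81/10, …
L₀ from L_f via x↦r, Dx↦r'^{-1}Dx.
h=∫h₀ ⇒ L = L₀·Dx.
L = (-3 - 6·x)·Dx + Dx^2  (order 2).
h: a_k = 0, 4, 6, 10, 27/2, 171/10, …
ICs: h(0) = 0, h′(0) = 4.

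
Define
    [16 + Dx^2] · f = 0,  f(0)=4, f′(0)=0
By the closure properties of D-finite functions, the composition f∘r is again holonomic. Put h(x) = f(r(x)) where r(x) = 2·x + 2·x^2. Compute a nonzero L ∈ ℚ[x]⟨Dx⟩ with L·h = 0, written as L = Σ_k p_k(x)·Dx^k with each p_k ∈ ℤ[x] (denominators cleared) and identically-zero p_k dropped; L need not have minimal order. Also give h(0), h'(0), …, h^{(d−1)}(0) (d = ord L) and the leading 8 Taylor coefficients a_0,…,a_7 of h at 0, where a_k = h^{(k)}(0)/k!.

L = (64 + 384·x + 768·x^2 + 512·x^3) - 2·Dx + (1 + 2·x)·Dx^2  (order 2).
h: a_k = 4, 0, -128, -256, 1664/3, 8192/3, 118784/45, -90112/15, …
ICs: h(0) = 4, h′(0) = 0.

f: a_k = 4, 0, -32, 0, 128/3, 0, -1024/45, 0, …
h₀=f(r): pull back L_f along r ⇒ L₀.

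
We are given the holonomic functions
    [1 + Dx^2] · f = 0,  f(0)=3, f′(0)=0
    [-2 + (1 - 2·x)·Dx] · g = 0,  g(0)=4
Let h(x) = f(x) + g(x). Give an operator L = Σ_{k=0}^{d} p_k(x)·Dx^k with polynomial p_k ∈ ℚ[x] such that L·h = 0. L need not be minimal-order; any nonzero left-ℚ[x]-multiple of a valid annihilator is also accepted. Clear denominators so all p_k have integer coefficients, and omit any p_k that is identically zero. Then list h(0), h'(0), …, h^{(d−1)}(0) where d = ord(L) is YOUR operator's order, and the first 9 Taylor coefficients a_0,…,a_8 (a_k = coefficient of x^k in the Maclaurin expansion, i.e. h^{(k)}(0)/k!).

L = (-50 + 8·x - 8·x^2) + (9 - 22·x + 12·x^2 - 8·x^3)·Dx + (-50 + 8·x - 8·x^2)·Dx^2 + (9 - 22·x + 12·x^2 - 8·x^3)·Dx^3  (order 3).
h: a_k = 7, 8, 29/2, 32, 513/8, 128, 61439/240, 512, 13762561/13440, …
ICs: h(0) = 7, h′(0) = 8, h′′(0) = 29.

f: a_k = 3, 0, -3/2, 0, 1/8, 0, -1/240, 0, 1/13440, …
g: a_k = 4, 8, 16, 32, 64, 128, 256, 512, 1024, …
h₀=f+g: left-lcm gives L₀, ord ≤ 3.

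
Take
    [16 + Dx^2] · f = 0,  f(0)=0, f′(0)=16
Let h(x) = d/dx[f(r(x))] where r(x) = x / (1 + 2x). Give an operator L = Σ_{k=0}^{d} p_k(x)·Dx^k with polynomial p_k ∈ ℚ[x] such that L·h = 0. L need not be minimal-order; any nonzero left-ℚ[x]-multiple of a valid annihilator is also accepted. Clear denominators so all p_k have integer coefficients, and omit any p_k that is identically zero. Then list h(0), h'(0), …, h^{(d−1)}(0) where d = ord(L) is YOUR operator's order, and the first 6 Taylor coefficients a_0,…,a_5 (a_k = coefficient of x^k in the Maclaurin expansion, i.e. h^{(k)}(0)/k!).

f: a_k = 0, 16, 0, -128/3, 0, 512/15, …
Change of var in L_f (x↦r) gives L₀.
h₀' ⇒ L via d/dx closure of L₀.
L = (40 + 96·x + 96·x^2) + (12 + 72·x + 144·x^2 + 96·x^3)·Dx + (1 + 8·x + 24·x^2 + 32·x^3 + 16·x^4)·Dx^2  (order 2).
h: a_k = 16, -64, 64, 512, -11008/3, 15360, …
ICs: h(0) = 16, h′(0) = -64.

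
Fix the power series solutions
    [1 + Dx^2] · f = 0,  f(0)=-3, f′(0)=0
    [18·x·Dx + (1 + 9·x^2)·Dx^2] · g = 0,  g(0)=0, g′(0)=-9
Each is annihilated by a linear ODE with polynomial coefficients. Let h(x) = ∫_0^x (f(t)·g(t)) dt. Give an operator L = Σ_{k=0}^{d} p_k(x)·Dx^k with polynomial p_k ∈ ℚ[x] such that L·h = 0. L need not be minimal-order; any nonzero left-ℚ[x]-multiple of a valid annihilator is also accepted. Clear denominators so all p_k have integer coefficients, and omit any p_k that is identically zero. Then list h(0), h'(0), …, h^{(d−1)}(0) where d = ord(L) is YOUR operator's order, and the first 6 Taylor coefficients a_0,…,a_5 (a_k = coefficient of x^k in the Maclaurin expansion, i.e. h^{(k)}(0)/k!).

f: a_k = -3, 0, 3/2, 0, -1/8, 0, …
g: a_k = 0, -9, 0, 27, 0, -729/5, …
Sym-product of L_f,L_g gives L₀ (≤ ord 4).
Integrate: L := L₀·Dx.
L = (370 + 9594·x^2 + 4131·x^4 + 2916·x^6 + 6561·x^8)·Dx + (684·x + 6804·x^3 + 8748·x^5 + 26244·x^7)·Dx^2 + (380 + 9792·x^2 + 5346·x^4 + 5832·x^6 + 13122·x^8)·Dx^3 + (684·x + 6804·x^3 + 8748·x^5 + 26244·x^7)·Dx^4 + (10 + 198·x^2 + 1215·x^4 + 2916·x^6 + 6561·x^8)·Dx^5  (order 5).
h: a_k = 0, 0, 27/2, 0, -189/8, 0, …
ICs: h(0) = 0, h′(0) = 0, h′′(0) = 27, h′′′(0) = 0, h′′′′(0) = -567.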